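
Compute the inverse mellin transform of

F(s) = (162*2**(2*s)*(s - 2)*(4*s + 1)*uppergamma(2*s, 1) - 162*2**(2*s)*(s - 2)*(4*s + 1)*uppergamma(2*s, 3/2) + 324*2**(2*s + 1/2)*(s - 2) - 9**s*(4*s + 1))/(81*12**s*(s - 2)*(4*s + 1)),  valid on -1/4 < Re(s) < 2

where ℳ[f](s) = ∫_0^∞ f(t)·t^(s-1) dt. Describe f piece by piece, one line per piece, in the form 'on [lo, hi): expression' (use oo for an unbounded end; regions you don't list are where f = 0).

on [0, 1/3): sqrt(2)*3**(1/4)*t**(1/4)
on [1/3, 3/4): exp(-sqrt(3)*sqrt(t))
on [3/4, oo): 1/(144*t**2)

back out the common scale on t: sqrt(2)*t**(1/4) on [0, 1); exp(-sqrt(t)) on [1, 9/4); 1/(16*t**2) on [9/4, ∞)
strip the power substitution: sqrt(2)*sqrt(t) on [0, 1); exp(-t) on [1, 3/2); 1/(16*t**4) on [3/2, ∞)
peel off the common scale on t: sqrt(t) on [0, 2); exp(-t/2) on [2, 3); t**(-4) on [3, ∞)
f breaks at 1/3, 3/4 into 3 integrals to sum
on [0, 1/3): add ∫ sqrt(2)*3**(1/4)*t**(1/4)·t^(s-1) dt
piece [1/3, 3/4): integrate exp(-sqrt(3)*sqrt(t)) against the kernel
for t in [3/4, ∞): the term is ∫ 1/(144*t**2)·t^(s-1)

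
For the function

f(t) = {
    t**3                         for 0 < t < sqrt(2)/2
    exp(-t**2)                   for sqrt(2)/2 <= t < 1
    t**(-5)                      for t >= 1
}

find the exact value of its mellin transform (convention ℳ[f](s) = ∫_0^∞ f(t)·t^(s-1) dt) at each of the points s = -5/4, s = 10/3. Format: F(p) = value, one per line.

back out the power substitution: t**(3/2) on [0, 1/2); exp(-t) on [1/2, 1); t**(-5/2) on [1, ∞)
summing 3 kernel integrals split by sqrt(2)/2, 1 yields ℳ[f](s)
the [0, sqrt(2)/2) slice contributes ∫ t**3·t^(s-1) dt
segment sqrt(2)/2 to 1 holds exp(-t**2); add its integral
piece [1, ∞): integrate t**(-5) against the kernel

F(-5/4) = -uppergamma(-5/8, 1)/2 + 4/25 + uppergamma(-5/8, 1/2)/2 + 2*2**(1/8)/7
F(10/3) = -uppergamma(5/3, 1)/2 + 3*2**(5/6)/304 + uppergamma(5/3, 1/2)/2 + 3/5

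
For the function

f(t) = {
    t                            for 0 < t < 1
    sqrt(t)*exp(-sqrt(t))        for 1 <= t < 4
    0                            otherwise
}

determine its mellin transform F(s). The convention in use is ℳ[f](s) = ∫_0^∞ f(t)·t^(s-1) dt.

the shared t-power comes off first: sqrt(t) on [0, 1); exp(-sqrt(t)) on [1, 4)
reversing the power substitution: t on [0, 1); exp(-t) on [1, 2)
slice at 1, transform all 2 pieces, and sum them
over [0, 1), the kernel integral of t enters the sum
∫ sqrt(t)*exp(-sqrt(t))·t^(s-1) over [1, 4)

(2*(s + 1)*uppergamma(2*s + 1, 1) - 2*(s + 1)*uppergamma(2*s + 1, 2) + 1)/(s + 1)
  Re(s) > -1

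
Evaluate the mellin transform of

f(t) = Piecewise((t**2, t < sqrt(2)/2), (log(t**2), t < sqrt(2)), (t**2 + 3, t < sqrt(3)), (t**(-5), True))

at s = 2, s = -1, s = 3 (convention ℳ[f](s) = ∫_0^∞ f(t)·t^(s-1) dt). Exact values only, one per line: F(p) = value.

F(2) = sqrt(3)/27 + 5*log(2)/4 + 33/16
F(-1) = sqrt(2)*(-486*log(2) + sqrt(2) + 648)/324
F(3) = sqrt(2)*(-1139 + 30*sqrt(2) + 270*log(2) + 864*sqrt(6))/360

undo the power substitution: t on [0, 1/2); log(t) on [1/2, 2); t + 3 on [2, 3); …
treat the 4 regions marked off by sqrt(2)/2, sqrt(2), sqrt(3) separately and sum
∫ t**2·t^(s-1) over [0, sqrt(2)/2)
[sqrt(2)/2, sqrt(2)) adds the kernel integral of log(t**2)
on [sqrt(2), sqrt(3)): add ∫ (t**2 + 3)·t^(s-1) dt
piece [sqrt(3), ∞): integrate t**(-5) against the kernel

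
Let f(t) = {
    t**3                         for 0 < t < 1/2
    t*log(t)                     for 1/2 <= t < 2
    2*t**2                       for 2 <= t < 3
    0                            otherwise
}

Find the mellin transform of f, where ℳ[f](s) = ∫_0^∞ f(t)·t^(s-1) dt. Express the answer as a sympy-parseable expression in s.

(-64*2**(2*s)*(s + 1)**2*(s + 3) + 16*2**(2*s)*(s + 1)*(s + 2)*(s + 3)*log(2) - 16*2**(2*s)*(s + 2)*(s + 3) + 144*6**s*(s + 1)**2*(s + 3) + (s + 1)**2*(s + 2) + 4*(s + 1)*(s + 2)*(s + 3)*log(2) + 4*(s + 2)*(s + 3))/(8*2**s*(s + 1)**2*(s + 2)*(s + 3))
  Re(s) > -3

back out the shared t-power: t**4 on [0, 1/2); t**2*log(t) on [1/2, 2); 2*t**3 on [2, 3)
strip the shared t-power: t**2 on [0, 1/2); log(t) on [1/2, 2); 2*t on [2, 3)
breakpoints 1/2, 2: one integral from each of the 3 segments
on [0, 1/2) integrate f = t**3 against the kernel
piece [1/2, 2): integrate t*log(t) against the kernel
piece [2, 3): integrate 2*t**2 against the kernel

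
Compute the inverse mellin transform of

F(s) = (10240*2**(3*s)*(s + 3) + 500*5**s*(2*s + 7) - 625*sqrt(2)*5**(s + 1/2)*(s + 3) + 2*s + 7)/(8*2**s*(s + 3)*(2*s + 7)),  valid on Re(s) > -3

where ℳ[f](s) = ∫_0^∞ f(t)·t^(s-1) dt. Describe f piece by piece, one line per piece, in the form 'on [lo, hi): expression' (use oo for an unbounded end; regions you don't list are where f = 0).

decompose at 1/2, 5/2; ℳ[f](s) sums the 3 pieces' integrals
[0, 1/2) adds the kernel integral of 5*t**3
over [1/2, 5/2), the kernel integral of 4*t**3 enters the sum
for t in [5/2, 4): the term is ∫ 5*t**(7/2)·t^(s-1)

on [0, 1/2): 5*t**3
on [1/2, 5/2): 4*t**3
on [5/2, 4): 5*t**(7/2)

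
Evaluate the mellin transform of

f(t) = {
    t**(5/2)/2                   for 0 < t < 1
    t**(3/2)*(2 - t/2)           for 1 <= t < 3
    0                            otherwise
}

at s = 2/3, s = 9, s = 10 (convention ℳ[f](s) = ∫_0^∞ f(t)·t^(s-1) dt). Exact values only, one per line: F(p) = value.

F(2/3) = -150/247 + 999*3**(1/6)/247
F(9) = -50/483 + 570807*sqrt(3)/161
F(10) = -54/575 + 5491557*sqrt(3)/575

reversing the shared t-power: t**2/2 on [0, 1); t*(2 - t/2) on [1, 3)
remove the shared t-power first: t/2 on [0, 1); 2 - t/2 on [1, 3)
invert the common scale on t to get t on [0, 1/2); 2 - t on [1/2, 3/2)
cuts at 1: linearity sums the 2 kernel integrals
∫ t**(5/2)/2·t^(s-1) over [0, 1)
between 1 and 3 the integrand is t**(3/2)*(2 - t/2)·t^(s-1)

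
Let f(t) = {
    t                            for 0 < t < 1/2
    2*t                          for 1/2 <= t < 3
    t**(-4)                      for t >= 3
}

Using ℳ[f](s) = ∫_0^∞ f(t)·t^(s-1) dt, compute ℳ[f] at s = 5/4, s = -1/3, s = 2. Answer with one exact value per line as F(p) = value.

split f at 1/2, 3: ℳ[f](s) collects 3 kernel integrals
[0, 1/2) adds the kernel integral of t
piece [1/2, 3): integrate 2*t against the kernel
on [3, ∞): add ∫ t**(-4)·t^(s-1) dt

F(5/4) = 2**(3/4)*(-33 + 2380*6**(1/4))/594
F(-1/3) = 2**(1/3)*(-3159 + 6320*6**(2/3))/4212
F(2) = 1297/72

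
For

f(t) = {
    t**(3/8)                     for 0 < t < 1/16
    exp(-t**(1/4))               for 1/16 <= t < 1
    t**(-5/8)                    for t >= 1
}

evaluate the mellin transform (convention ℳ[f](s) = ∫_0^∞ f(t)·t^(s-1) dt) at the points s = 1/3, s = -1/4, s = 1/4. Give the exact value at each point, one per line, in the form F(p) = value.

F(1/3) = -4*uppergamma(4/3, 1) + 3*2**(1/6)/17 + 4*uppergamma(4/3, 1/2) + 24/7
F(-1/4) = -4*expint(2, 1) + 8/7 + 8*expint(2, 1/2) + 4*sqrt(2)
F(1/4) = -4*exp(-1) + sqrt(2)/5 + 4*exp(-1/2) + 8/3

strip the power substitution: t**(3/4) on [0, 1/4); exp(-sqrt(t)) on [1/4, 1); t**(-5/4) on [1, ∞)
undo the power substitution: t**(3/2) on [0, 1/2); exp(-t) on [1/2, 1); t**(-5/2) on [1, ∞)
breakpoints 1/16, 1: one integral from each of the 3 segments
segment [0, 1/16) carries t**(3/8); integrate it
for t in [1/16, 1): the term is ∫ exp(-t**(1/4))·t^(s-1)
on [1, ∞) integrate f = t**(-5/8) against the kernel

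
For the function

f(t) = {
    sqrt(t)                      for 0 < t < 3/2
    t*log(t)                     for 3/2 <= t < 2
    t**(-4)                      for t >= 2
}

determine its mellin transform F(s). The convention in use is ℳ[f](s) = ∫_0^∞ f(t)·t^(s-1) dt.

slice at 3/2, 2, transform all 3 pieces, and sum them
piece [0, 3/2): integrate sqrt(t) against the kernel
for t in [3/2, 2): the term is ∫ t*log(t)·t^(s-1)
∫ t**(-4)·t^(s-1) over [2, ∞)

(-32*2**(2*s)*(s - 4)*(2*s + 1) + 3**s*s*(s - 4)*(2*s + 1)*(-24*log(3) + 24*log(2)) + 3**s*(s - 4)*(2*s + 1)*(-24*log(3) + 24*log(2)) + 24*3**s*(s - 4)*(2*s + 1) + 16*3**s*sqrt(6)*(s - 4)*(s**2 + 2*s + 1) + 32*4**s*s*(s - 4)*(2*s + 1)*log(2) + 32*4**s*(s - 4)*(2*s + 1)*log(2) - 4**s*(2*s + 1)*(s**2 + 2*s + 1))/(16*2**s*(s - 4)*(2*s + 1)*(s**2 + 2*s + 1))
  -1/2 < Re(s) < 4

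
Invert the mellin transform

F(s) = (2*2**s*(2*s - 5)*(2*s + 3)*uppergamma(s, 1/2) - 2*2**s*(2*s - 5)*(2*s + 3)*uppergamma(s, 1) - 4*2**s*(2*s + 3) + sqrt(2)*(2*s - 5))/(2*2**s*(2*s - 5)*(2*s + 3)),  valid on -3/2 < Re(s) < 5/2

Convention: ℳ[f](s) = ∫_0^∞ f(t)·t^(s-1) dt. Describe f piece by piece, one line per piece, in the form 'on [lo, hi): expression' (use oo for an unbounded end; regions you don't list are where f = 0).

decompose at 1/2, 1; ℳ[f](s) sums the 3 pieces' integrals
segment [0, 1/2) carries t**(3/2); integrate it
between 1/2 and 1 the integrand is exp(-t)·t^(s-1)
between 1 and ∞ the integrand is t**(-5/2)·t^(s-1)

on [0, 1/2): t**(3/2)
on [1/2, 1): exp(-t)
on [1, oo): t**(-5/2)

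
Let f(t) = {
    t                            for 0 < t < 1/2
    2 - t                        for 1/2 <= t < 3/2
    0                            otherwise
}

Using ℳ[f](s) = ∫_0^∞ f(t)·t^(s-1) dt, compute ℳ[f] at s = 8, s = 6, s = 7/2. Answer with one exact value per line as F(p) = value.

summing 2 kernel integrals split by 1/2 yields ℳ[f](s)
the [0, 1/2) slice contributes ∫ t·t^(s-1) dt
for t in [1/2, 3/2): the term is ∫ (2 - t)·t^(s-1)

F(8) = 9839/4608
F(6) = 3637/2688
F(7/2) = sqrt(2)*(-22 + 405*sqrt(3))/1008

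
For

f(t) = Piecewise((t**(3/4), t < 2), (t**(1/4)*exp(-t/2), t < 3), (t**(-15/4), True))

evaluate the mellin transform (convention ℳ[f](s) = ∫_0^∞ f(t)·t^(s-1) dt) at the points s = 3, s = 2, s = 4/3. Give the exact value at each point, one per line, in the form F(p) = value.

remove the power substitution first: t**(3/2) on [0, sqrt(2)); sqrt(t)*exp(-t**2/2) on [sqrt(2), sqrt(3)); t**(-15/2) on [sqrt(3), ∞)
back out the shared t-power: t on [0, sqrt(2)); exp(-t**2/2) on [sqrt(2), sqrt(3)); t**(-8) on [sqrt(3), ∞)
the power substitution comes off first: sqrt(t) on [0, 2); exp(-t/2) on [2, 3); t**(-4) on [3, ∞)
the 3 pieces separated at 2, 3 each add one integral
[0, 2) adds the kernel integral of t**(3/4)
for t in [2, 3): the term is ∫ t**(1/4)*exp(-t/2)·t^(s-1)
segment [3, ∞) carries t**(-15/4); integrate it

F(3) = -8*2**(1/4)*uppergamma(13/4, 3/2) + 4*3**(1/4)/9 + 32*2**(3/4)/15 + 8*2**(1/4)*uppergamma(13/4, 1)
F(2) = -4*2**(1/4)*uppergamma(9/4, 3/2) + 4*3**(1/4)/63 + 16*2**(3/4)/11 + 4*2**(1/4)*uppergamma(9/4, 1)
F(4/3) = -2*2**(7/12)*uppergamma(19/12, 3/2) + 4*3**(7/12)/261 + 2*2**(7/12)*uppergamma(19/12, 1) + 48*2**(1/12)/25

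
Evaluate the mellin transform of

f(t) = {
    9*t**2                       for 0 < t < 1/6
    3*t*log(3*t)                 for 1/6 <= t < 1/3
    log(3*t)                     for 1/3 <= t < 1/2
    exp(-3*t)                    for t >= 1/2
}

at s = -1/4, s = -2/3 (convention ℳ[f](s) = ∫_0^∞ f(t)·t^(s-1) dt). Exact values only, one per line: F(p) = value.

reversing the common scale on t: t**2 on [0, 1/2); t*log(t) on [1/2, 1); log(t) on [1, 3/2); …
treat the 4 regions marked off by 1/6, 1/3, 1/2 separately and sum
for t in [0, 1/6): the term is ∫ 9*t**2·t^(s-1)
∫ 3*t*log(3*t)·t^(s-1) over [1/6, 1/3)
∫ over [1/3, 1/2) of log(3*t)·t^(s-1) joins the sum
segment 1/2 to ∞ holds exp(-3*t); add its integral

F(-1/4) = 6**(1/4)*(-672*3**(3/4) + log(2**(84 + 168*3**(3/4))/3**(168*3**(3/4))) + 63*2**(3/4)*uppergamma(-1/4, 3/2) + 130 + 896*2**(3/4))/126
F(-2/3) = 6**(2/3)*(-54*2**(1/3) - 12*3**(1/3) + 8*2**(1/3)*uppergamma(-2/3, 3/2) + log(2**(8*3**(1/3) + 24)/3**(8*3**(1/3))) + 75)/16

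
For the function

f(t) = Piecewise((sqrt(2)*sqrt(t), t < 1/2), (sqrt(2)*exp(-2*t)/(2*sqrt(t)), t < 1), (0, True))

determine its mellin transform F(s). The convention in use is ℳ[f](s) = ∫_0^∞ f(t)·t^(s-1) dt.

((2*s + 1)*uppergamma(s - 1/2, 1) - (2*s + 1)*uppergamma(s - 1/2, 2) + 2)/(2**s*(2*s + 1))
  Re(s) > -1/2

undo the common scale on t: sqrt(t) on [0, 1); exp(-t)/sqrt(t) on [1, 2)
peel off the shared t-power: 1 on [0, 1); exp(-t)/t on [1, 2)
back out the shared t-power: t on [0, 1); exp(-t) on [1, 2)
f breaks at 1/2 into 2 integrals to sum
on [0, 1/2) integrate f = sqrt(2)*sqrt(t) against the kernel
segment 1/2 to 1 holds sqrt(2)*exp(-2*t)/(2*sqrt(t)); add its integral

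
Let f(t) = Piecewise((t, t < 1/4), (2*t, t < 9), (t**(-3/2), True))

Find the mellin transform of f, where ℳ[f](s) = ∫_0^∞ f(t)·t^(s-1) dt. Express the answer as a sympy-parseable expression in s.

(3880*6**(2*s)*s - 5840*6**(2*s) - 54*s + 81)/(108*2**(2*s)*(2*s**2 - s - 3))
  -1 < Re(s) < 3/2

undo the shared t-power: sqrt(t) on [0, 1/4); 2*sqrt(t) on [1/4, 9); t**(-2) on [9, ∞)
back out the power substitution: t on [0, 1/2); 2*t on [1/2, 3); t**(-4) on [3, ∞)
f breaks at 1/4, 9 into 3 integrals to sum
on [0, 1/4): add ∫ t·t^(s-1) dt
∫ 2*t·t^(s-1) over [1/4, 9)
segment 9 to ∞ holds t**(-3/2); add its integral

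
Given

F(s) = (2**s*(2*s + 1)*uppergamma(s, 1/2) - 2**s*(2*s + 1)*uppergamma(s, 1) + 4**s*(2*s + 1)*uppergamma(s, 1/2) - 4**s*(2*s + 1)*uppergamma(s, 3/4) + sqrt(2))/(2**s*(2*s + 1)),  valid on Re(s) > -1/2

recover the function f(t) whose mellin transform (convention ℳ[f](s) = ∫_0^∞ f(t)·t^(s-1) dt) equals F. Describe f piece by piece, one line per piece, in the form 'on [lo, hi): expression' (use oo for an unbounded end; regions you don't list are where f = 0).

linearity at 1/2, 1 turns ℳ[f](s) into 3 summed integrals
between 0 and 1/2 the integrand is sqrt(t)·t^(s-1)
over [1/2, 1), the kernel integral of exp(-t) enters the sum
on [1, 3/2) integrate f = exp(-t/2) against the kernel

on [0, 1/2): sqrt(t)
on [1/2, 1): exp(-t)
on [1, 3/2): exp(-t/2)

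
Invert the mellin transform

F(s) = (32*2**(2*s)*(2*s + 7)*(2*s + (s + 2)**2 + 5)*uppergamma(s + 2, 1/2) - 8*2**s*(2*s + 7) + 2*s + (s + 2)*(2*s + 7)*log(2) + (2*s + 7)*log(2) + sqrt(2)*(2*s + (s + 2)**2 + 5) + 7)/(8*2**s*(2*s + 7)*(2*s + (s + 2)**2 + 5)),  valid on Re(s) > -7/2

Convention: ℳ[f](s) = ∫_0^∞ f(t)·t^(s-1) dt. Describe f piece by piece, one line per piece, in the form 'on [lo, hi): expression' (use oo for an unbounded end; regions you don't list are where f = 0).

on [0, 1/2): t**(7/2)
on [1/2, 1): t**3*log(t)
on [1, oo): t**2*exp(-t/2)

the shared t-power comes off first: t**(3/2) on [0, 1/2); t*log(t) on [1/2, 1); exp(-t/2) on [1, ∞)
linearity at 1/2, 1 turns ℳ[f](s) into 3 summed integrals
∫ over [0, 1/2) of t**(7/2)·t^(s-1) joins the sum
∫ t**3*log(t)·t^(s-1) over [1/2, 1)
∫ over [1, ∞) of t**2*exp(-t/2)·t^(s-1) joins the sum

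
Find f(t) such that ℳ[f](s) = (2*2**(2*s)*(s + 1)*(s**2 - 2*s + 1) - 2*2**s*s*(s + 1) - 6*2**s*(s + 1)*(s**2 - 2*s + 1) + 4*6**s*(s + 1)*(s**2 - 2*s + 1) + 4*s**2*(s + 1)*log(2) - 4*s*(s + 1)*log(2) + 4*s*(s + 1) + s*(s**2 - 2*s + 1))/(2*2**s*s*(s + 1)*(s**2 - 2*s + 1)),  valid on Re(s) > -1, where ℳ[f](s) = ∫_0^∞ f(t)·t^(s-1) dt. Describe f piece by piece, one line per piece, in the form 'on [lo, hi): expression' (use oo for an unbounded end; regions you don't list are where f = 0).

on [0, 1/2): t
on [1/2, 1): log(t)/t
on [1, 2): 3
on [2, 3): 2

treat the 4 regions marked off by 1/2, 1, 2 separately and sum
segment [0, 1/2) carries t; integrate it
piece [1/2, 1): integrate log(t)/t against the kernel
piece [1, 2): integrate 3 against the kernel
on [2, 3): add ∫ 2·t^(s-1) dt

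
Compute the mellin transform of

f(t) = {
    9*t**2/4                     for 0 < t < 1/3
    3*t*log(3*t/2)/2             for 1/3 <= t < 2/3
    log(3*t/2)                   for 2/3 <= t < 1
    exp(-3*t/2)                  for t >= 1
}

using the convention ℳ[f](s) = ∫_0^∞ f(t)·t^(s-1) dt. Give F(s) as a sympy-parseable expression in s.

the common scale on t comes off first: t**2 on [0, 1/2); t*log(t) on [1/2, 1); log(t) on [1, 3/2); …
cuts at 1/3, 2/3, 1: linearity sums the 4 kernel integrals
on [0, 1/3) integrate f = 9*t**2/4 against the kernel
between 1/3 and 2/3 the integrand is 3*t*log(3*t/2)/2·t^(s-1)
on [2/3, 1) integrate f = log(3*t/2) against the kernel
[1, ∞) adds the kernel integral of exp(-3*t/2)

(4*2**s*s**2*(s + 2)*(s**2 + 2*s + 1)*uppergamma(s, 3/2) - 4*2**s*s**2*(s + 2) + 4*2**s*(s + 2)*(s**2 + 2*s + 1) + 3**s*s*(s + 2)*(-4*log(2) + 4*log(3))*(s**2 + 2*s + 1) - 4*3**s*(s + 2)*(s**2 + 2*s + 1) + s**3*(s + 2)*log(4) + s**2*(s + 2)*log(4) + 2*s**2*(s + 2) + s**2*(s**2 + 2*s + 1))/(4*3**s*s**2*(s + 2)*(s**2 + 2*s + 1))
  Re(s) > -2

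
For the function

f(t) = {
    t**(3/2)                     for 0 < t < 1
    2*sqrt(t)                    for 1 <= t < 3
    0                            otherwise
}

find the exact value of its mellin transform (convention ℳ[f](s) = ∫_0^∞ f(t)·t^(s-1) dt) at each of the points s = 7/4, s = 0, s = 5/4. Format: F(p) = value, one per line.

summing 2 kernel integrals split by 1 yields ℳ[f](s)
over [0, 1), the kernel integral of t**(3/2) enters the sum
for t in [1, 3): the term is ∫ 2*sqrt(t)·t^(s-1)

F(7/4) = -68/117 + 8*3**(1/4)
F(0) = -10/3 + 4*sqrt(3)
F(5/4) = -60/77 + 24*3**(3/4)/7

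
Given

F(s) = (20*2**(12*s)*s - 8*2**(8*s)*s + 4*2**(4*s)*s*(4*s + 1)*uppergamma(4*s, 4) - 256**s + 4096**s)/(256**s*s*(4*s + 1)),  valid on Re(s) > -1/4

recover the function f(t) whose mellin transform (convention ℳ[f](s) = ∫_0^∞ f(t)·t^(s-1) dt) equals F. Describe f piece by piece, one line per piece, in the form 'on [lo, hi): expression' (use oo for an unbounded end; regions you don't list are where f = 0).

on [0, 1): t**(1/4)
on [1, 16): 2*t**(1/4) + 1
on [16, oo): exp(-2*t**(1/4))

undo the power substitution: sqrt(t) on [0, 1); 2*sqrt(t) + 1 on [1, 4); exp(-2*sqrt(t)) on [4, ∞)
strip the power substitution: t on [0, 1); 2*t + 1 on [1, 2); exp(-2*t) on [2, ∞)
breakpoints 1, 16: one integral from each of the 3 segments
∫ t**(1/4)·t^(s-1) over [0, 1)
over [1, 16), the kernel integral of (2*t**(1/4) + 1) enters the sum
the [16, ∞) slice contributes ∫ exp(-2*t**(1/4))·t^(s-1) dt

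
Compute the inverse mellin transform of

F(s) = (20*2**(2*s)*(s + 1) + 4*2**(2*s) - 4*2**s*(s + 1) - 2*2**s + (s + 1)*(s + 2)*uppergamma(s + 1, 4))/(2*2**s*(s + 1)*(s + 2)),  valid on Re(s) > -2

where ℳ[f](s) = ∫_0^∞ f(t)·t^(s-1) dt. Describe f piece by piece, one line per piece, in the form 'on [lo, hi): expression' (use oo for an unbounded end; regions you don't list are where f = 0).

the shared t-power comes off first: 1 on [0, 1); (2*t + 1)/t on [1, 2); exp(-2*t)/t on [2, ∞)
strip the shared t-power: t on [0, 1); 2*t + 1 on [1, 2); exp(-2*t) on [2, ∞)
along the cuts 1, 2, ℳ[f](s) splits into 3 integrals
segment [0, 1) carries t**2; integrate it
segment [1, 2) carries t*(2*t + 1); integrate it
[2, ∞) adds the kernel integral of t*exp(-2*t)

on [0, 1): t**2
on [1, 2): t*(2*t + 1)
on [2, oo): t*exp(-2*t)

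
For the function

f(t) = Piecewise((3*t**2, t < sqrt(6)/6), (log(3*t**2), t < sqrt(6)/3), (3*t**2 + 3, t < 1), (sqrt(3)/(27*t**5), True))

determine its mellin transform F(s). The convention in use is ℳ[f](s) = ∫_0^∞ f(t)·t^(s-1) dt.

invert the power substitution to get 3*t on [0, 1/6); log(3*t) on [1/6, 2/3); 3*t + 3 on [2/3, 1); …
remove the common scale on t first: t on [0, 1/2); log(t) on [1/2, 2); t + 3 on [2, 3); …
linearity at sqrt(6)/6, sqrt(6)/3, 1 turns ℳ[f](s) into 4 summed integrals
for t in [0, sqrt(6)/6): the term is ∫ 3*t**2·t^(s-1)
segment [sqrt(6)/6, sqrt(6)/3) carries log(3*t**2); integrate it
over [sqrt(6)/3, 1), the kernel integral of (3*t**2 + 3) enters the sum
segment [1, ∞) carries sqrt(3)/(27*t**5); integrate it

(-135*2**s*s**2*(s - 5)/2 + 27*2**s*s*(s/2 + 1)*(s - 5)*log(2) - 81*2**s*s*(s - 5) - 54*2**s*(s/2 + 1)*(s - 5) - sqrt(3)*6**(s/2)*s**2*(s/2 + 1) + 81*6**(s/2)*s**2*(s - 5) + 81*6**(s/2)*s*(s - 5) + 27*s**2*(s - 5)/4 + 27*s*(s/2 + 1)*(s - 5)*log(2) + (s - 5)*(27*s + 54))/(27*6**(s/2)*s**2*(s/2 + 1)*(s - 5))
  -2 < Re(s) < 5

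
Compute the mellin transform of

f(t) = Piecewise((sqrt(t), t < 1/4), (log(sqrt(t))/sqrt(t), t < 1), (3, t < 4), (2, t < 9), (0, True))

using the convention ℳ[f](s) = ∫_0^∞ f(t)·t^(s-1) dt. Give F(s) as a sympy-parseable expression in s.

peel off the power substitution: t on [0, 1/2); log(t)/t on [1/2, 1); 3 on [1, 2); …
along the cuts 1/4, 1, 4, ℳ[f](s) splits into 4 integrals
segment [0, 1/4) carries sqrt(t); integrate it
segment 1/4 to 1 holds log(sqrt(t))/sqrt(t); add its integral
[1, 4) adds the kernel integral of 3
over [4, 9), the kernel integral of 2 enters the sum

(16**s*(2*s + 1)*(4*s**2 - 4*s + 1) - 2**(2*s + 1)*s*(2*s + 1) + 2*36**s*(2*s + 1)*(4*s**2 - 4*s + 1) - 3*4**s*(2*s + 1)*(4*s**2 - 4*s + 1) + 8*s**2*(2*s + 1)*log(2) - 4*s*(2*s + 1)*log(2) + 4*s*(2*s + 1) + s*(4*s**2 - 4*s + 1))/(4**s*s*(2*s + 1)*(4*s**2 - 4*s + 1))
  Re(s) > -1/2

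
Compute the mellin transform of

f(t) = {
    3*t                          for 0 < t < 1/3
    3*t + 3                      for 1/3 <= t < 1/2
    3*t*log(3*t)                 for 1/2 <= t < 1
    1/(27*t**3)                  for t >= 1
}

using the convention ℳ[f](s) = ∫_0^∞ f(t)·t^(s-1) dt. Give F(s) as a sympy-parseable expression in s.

strip the common scale on t: 2*t on [0, 1/2); 2*t + 3 on [1/2, 3/4); 2*t*log(2*t) on [3/4, 3/2); …
invert the common scale on t to get t on [0, 1); t + 3 on [1, 3/2); t*log(t) on [3/2, 3); …
breakpoints 1/3, 1/2, 1: one integral from each of the 4 segments
over [0, 1/3), the kernel integral of 3*t enters the sum
over [1/3, 1/2), the kernel integral of (3*t + 3) enters the sum
on [1/2, 1) integrate f = 3*t*log(3*t) against the kernel
piece [1, ∞): integrate 1/(27*t**3) against the kernel

(-162*2**s*s*(s - 3)*(s**2 + 2*s + 1) - 162*2**s*(s - 3)*(s**2 + 2*s + 1) - 81*3**s*s**2*(s - 3)*(s + 1)*log(3) + 81*3**s*s**2*(s - 3)*(s + 1)*log(2) - 81*3**s*s*(s - 3)*(s + 1)*log(3) + 81*3**s*s*(s - 3)*(s + 1)*log(2) + 81*3**s*s*(s - 3)*(s + 1) + 243*3**s*s*(s - 3)*(s**2 + 2*s + 1) + 162*3**s*(s - 3)*(s**2 + 2*s + 1) + 162*6**s*s**2*(s - 3)*(s + 1)*log(3) - 162*6**s*s*(s - 3)*(s + 1) + 162*6**s*s*(s - 3)*(s + 1)*log(3) - 2*6**s*s*(s + 1)*(s**2 + 2*s + 1))/(54*2**(2*s)*(3/2)**s*s*(s - 3)*(s + 1)*(s**2 + 2*s + 1))
  -1 < Re(s) < 3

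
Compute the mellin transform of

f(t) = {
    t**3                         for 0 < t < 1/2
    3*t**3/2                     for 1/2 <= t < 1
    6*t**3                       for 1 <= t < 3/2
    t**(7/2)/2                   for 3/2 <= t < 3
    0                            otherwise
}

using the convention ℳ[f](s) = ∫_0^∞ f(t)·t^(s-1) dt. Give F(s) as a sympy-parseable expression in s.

treat the 4 regions marked off by 1/2, 1, 3/2 separately and sum
the [0, 1/2) slice contributes ∫ t**3·t^(s-1) dt
over [1/2, 1), the kernel integral of 3*t**3/2 enters the sum
piece [1, 3/2): integrate 6*t**3 against the kernel
[3/2, 3) adds the kernel integral of t**(7/2)/2

(-2**(-s - 3)*(2*s + 7) + 2*3**(s + 7/2)*(s + 3) + 12*(3/2)**(s + 3)*(2*s + 7) - 2*(3/2)**(s + 7/2)*(s + 3) - 18*s - 63)/(2*(s + 3)*(2*s + 7))
  Re(s) > -3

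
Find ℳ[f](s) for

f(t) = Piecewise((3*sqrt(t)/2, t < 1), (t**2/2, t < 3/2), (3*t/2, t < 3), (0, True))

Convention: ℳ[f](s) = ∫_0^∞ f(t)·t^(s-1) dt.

treat the 3 regions marked off by 1, 3/2 separately and sum
piece [0, 1): integrate 3*sqrt(t)/2 against the kernel
∫ t**2/2·t^(s-1) over [1, 3/2)
between 3/2 and 3 the integrand is 3*t/2·t^(s-1)

(36*3**s*(s + 2)*(2*s + 1) + 9*(3/2)**s*(s + 1)*(2*s + 1) + 24*(s + 1)*(s + 2) - 4*(s + 1)*(2*s + 1) - 18*3**s*(s + 2)*(2*s + 1)/2**s)/(8*(s + 1)*(s + 2)*(2*s + 1))
  Re(s) > -1/2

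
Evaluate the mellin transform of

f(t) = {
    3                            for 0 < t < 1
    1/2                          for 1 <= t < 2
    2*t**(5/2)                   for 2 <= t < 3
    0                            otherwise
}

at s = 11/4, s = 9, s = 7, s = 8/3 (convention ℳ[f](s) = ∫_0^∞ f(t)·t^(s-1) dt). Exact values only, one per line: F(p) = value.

decompose at 1, 2; ℳ[f](s) sums the 3 pieces' integrals
∫ 3·t^(s-1) over [0, 1)
over [1, 2), the kernel integral of 1/2 enters the sum
the [2, 3) slice contributes ∫ 2*t**(5/2)·t^(s-1) dt

F(11/4) = -256*2**(1/4)/21 + 10/11 + 8*2**(3/4)/11 + 648*3**(1/4)/7
F(9) = -8192*sqrt(2)/23 + 517/18 + 708588*sqrt(3)/23
F(7) = -2048*sqrt(2)/19 + 19/2 + 78732*sqrt(3)/19
F(8/3) = -384*2**(1/6)/31 + 15/16 + 3*2**(2/3)/4 + 2916*3**(1/6)/31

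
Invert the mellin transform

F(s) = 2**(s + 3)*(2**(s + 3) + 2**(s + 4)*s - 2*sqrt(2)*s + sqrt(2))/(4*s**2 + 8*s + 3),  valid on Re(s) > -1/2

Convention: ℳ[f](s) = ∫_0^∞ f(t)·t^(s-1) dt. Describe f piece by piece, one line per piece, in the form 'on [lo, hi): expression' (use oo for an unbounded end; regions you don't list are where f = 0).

on [0, 2): 4*sqrt(t)
on [2, 4): 4*t**(3/2)

along the cuts 2, ℳ[f](s) splits into 2 integrals
piece [0, 2): integrate 4*sqrt(t) against the kernel
[2, 4) adds the kernel integral of 4*t**(3/2)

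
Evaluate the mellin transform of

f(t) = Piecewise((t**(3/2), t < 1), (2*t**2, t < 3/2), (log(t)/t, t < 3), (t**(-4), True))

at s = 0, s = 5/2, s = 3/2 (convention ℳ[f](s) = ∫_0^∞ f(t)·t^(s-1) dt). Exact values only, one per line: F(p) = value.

F(0) = log(6**(1/3)/2) + 365/162
F(5/2) = -34*sqrt(3)/27 - 7/36 + log(2**(sqrt(6)/2)*3**(-sqrt(6)/2 + 2*sqrt(3))) + 35*sqrt(6)/24
F(3/2) = -538*sqrt(3)/135 - 5/21 + log(2**(sqrt(6))*3**(-sqrt(6) + 2*sqrt(3))) + 83*sqrt(6)/28

along the cuts 1, 3/2, 3, ℳ[f](s) splits into 4 integrals
over [0, 1), the kernel integral of t**(3/2) enters the sum
the [1, 3/2) slice contributes ∫ 2*t**2·t^(s-1) dt
piece [3/2, 3): integrate log(t)/t against the kernel
between 3 and ∞ the integrand is t**(-4)·t^(s-1)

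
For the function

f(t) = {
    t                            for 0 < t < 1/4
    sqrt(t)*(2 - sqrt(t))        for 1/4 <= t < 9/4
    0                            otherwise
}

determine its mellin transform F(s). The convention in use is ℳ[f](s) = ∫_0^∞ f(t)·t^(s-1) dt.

undo the shared t-power: sqrt(t) on [0, 1/4); 2 - sqrt(t) on [1/4, 9/4)
remove the power substitution first: t on [0, 1/2); 2 - t on [1/2, 3/2)
split f at 1/4: ℳ[f](s) collects 2 kernel integrals
∫ t·t^(s-1) over [0, 1/4)
the [1/4, 9/4) slice contributes ∫ sqrt(t)*(2 - sqrt(t))·t^(s-1) dt

(6*3**(2*s)*s + 15*3**(2*s) - 4*s - 6)/(4*2**(2*s)*(2*s**2 + 3*s + 1))
  Re(s) > -1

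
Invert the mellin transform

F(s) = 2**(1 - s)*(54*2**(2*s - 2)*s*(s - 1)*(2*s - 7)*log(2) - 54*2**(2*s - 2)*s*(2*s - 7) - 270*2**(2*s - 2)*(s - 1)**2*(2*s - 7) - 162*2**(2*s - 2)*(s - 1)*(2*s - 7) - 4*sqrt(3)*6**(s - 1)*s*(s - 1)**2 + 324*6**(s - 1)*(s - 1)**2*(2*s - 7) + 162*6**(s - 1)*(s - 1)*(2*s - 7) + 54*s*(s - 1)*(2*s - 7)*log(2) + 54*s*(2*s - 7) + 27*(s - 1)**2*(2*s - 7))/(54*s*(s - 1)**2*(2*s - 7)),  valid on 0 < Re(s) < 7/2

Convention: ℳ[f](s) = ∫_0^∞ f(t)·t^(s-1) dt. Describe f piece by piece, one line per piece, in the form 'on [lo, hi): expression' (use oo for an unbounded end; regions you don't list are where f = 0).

on [0, 1/2): 1
on [1/2, 2): log(t)/t
on [2, 3): (t + 3)/t
on [3, oo): t**(-7/2)

back out the shared t-power: t on [0, 1/2); log(t) on [1/2, 2); t + 3 on [2, 3); …
breakpoints 1/2, 2, 3: one integral from each of the 4 segments
segment 0 to 1/2 holds 1; add its integral
segment 1/2 to 2 holds log(t)/t; add its integral
between 2 and 3 the integrand is (t + 3)/t·t^(s-1)
between 3 and ∞ the integrand is t**(-7/2)·t^(s-1)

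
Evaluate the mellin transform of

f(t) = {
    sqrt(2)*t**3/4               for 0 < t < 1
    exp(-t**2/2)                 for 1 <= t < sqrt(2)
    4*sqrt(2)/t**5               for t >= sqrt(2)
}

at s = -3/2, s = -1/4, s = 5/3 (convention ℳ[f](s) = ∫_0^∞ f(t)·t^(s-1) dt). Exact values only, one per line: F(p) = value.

F(-3/2) = -2**(1/4)*uppergamma(-3/4, 1)/4 + 2**(1/4)/13 + 2**(1/4)*uppergamma(-3/4, 1/2)/4 + sqrt(2)/6
F(-1/4) = -2**(7/8)*uppergamma(-1/8, 1)/4 + sqrt(2)/11 + 2*2**(7/8)/21 + 2**(7/8)*uppergamma(-1/8, 1/2)/4
F(5/3) = -2**(5/6)*uppergamma(5/6, 1)/2 + 3*sqrt(2)/56 + 2**(5/6)*uppergamma(5/6, 1/2)/2 + 3*2**(5/6)/10

remove the power substitution first: sqrt(2)*t**(3/2)/4 on [0, 1); exp(-t/2) on [1, 2); 4*sqrt(2)/t**(5/2) on [2, ∞)
the common scale on t comes off first: t**(3/2) on [0, 1/2); exp(-t) on [1/2, 1); t**(-5/2) on [1, ∞)
cuts at 1, sqrt(2): linearity sums the 3 kernel integrals
the [0, 1) slice contributes ∫ sqrt(2)*t**3/4·t^(s-1) dt
the [1, sqrt(2)) slice contributes ∫ exp(-t**2/2)·t^(s-1) dt
segment sqrt(2) to ∞ holds 4*sqrt(2)/t**5; add its integral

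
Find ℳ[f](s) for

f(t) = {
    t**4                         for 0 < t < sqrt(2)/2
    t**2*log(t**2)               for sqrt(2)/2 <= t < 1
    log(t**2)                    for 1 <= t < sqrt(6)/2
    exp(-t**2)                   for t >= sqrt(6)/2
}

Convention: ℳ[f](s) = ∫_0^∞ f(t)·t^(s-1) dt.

(sqrt(2)/2)**s*(2*2**(s/2)*s**2*(s + 4)*(s**2 + 4*s + 4)*uppergamma(s/2, 3/2) - 8*2**(s/2)*s**2*(s + 4) + 8*2**(s/2)*(s + 4)*(s**2 + 4*s + 4) + 3**(s/2)*s*(s + 4)*(-4*log(2) + 4*log(3))*(s**2 + 4*s + 4) - 8*3**(s/2)*(s + 4)*(s**2 + 4*s + 4) + s**3*(s + 4)*log(4) + 4*s**2*(s + 4)*log(2) + 4*s**2*(s + 4) + s**2*(s**2 + 4*s + 4))/(4*s**2*(s + 4)*(s**2 + 4*s + 4))
  Re(s) > -4

invert the power substitution to get t**2 on [0, 1/2); t*log(t) on [1/2, 1); log(t) on [1, 3/2); …
summing 4 kernel integrals split by sqrt(2)/2, 1, sqrt(6)/2 yields ℳ[f](s)
∫ over [0, sqrt(2)/2) of t**4·t^(s-1) joins the sum
segment [sqrt(2)/2, 1) carries t**2*log(t**2); integrate it
[1, sqrt(6)/2) adds the kernel integral of log(t**2)
on [sqrt(6)/2, ∞): add ∫ exp(-t**2)·t^(s-1) dt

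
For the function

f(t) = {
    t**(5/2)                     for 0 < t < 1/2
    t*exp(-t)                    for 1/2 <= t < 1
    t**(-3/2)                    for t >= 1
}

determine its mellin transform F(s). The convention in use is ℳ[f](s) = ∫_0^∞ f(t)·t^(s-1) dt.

(4*2**s*(2*s - 3)*(2*s + 5)*uppergamma(s + 1, 1/2) - 4*2**s*(2*s - 3)*(2*s + 5)*uppergamma(s + 1, 1) - 8*2**s*(2*s + 5) + sqrt(2)*(2*s - 3))/(4*2**s*(2*s - 3)*(2*s + 5))
  -5/2 < Re(s) < 3/2

back out the shared t-power: t**(3/2) on [0, 1/2); exp(-t) on [1/2, 1); t**(-5/2) on [1, ∞)
split f at 1/2, 1: ℳ[f](s) collects 3 kernel integrals
segment 0 to 1/2 holds t**(5/2); add its integral
the [1/2, 1) slice contributes ∫ t*exp(-t)·t^(s-1) dt
the [1, ∞) slice contributes ∫ t**(-3/2)·t^(s-1) dt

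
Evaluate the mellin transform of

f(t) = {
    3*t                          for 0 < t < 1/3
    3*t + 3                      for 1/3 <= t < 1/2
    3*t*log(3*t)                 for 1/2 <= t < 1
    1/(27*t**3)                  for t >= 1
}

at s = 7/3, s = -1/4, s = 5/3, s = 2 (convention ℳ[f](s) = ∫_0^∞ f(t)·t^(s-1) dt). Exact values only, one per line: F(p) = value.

F(7/3) = -193/900 - 3**(2/3)/21 - 9*2**(2/3)*log(3)/160 + 9*2**(2/3)*log(2)/160 + 2619*2**(2/3)/11200 + 9*log(3)/10
F(-1/4) = -22*2**(1/4)/3 - 1868/351 + log(2**(2*2**(1/4))*3**(4 - 2*2**(1/4))) + 12*3**(1/4)
F(5/3) = -227/576 - 3**(1/3)/5 - 9*2**(1/3)*log(3)/64 + 9*2**(1/3)*log(2)/64 + 1647*2**(1/3)/2560 + 9*log(3)/8
F(2) = 17/216 + log(2)/8 + 7*log(3)/8

peel off the common scale on t: 3*t/2 on [0, 2/3); 3*t/2 + 3 on [2/3, 1); 3*t*log(3*t/2)/2 on [1, 2); …
undo the common scale on t: t on [0, 1); t + 3 on [1, 3/2); t*log(t) on [3/2, 3); …
treat the 4 regions marked off by 1/3, 1/2, 1 separately and sum
on [0, 1/3) integrate f = 3*t against the kernel
piece [1/3, 1/2): integrate (3*t + 3) against the kernel
over [1/2, 1), the kernel integral of 3*t*log(3*t) enters the sum
∫ over [1, ∞) of 1/(27*t**3)·t^(s-1) joins the sum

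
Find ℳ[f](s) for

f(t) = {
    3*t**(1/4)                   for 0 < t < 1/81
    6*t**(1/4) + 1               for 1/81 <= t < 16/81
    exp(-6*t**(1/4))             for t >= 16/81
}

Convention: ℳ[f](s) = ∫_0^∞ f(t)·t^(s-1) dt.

(20*2**(12*s)*s - 8*2**(8*s)*s + 4*2**(4*s)*s*(4*s + 1)*uppergamma(4*s, 4) - 256**s + 4096**s)/(20736**s*s*(4*s + 1))
  Re(s) > -1/4

strip the power substitution: 3*sqrt(t) on [0, 1/9); 6*sqrt(t) + 1 on [1/9, 4/9); exp(-6*sqrt(t)) on [4/9, ∞)
undo the power substitution: 3*t on [0, 1/3); 6*t + 1 on [1/3, 2/3); exp(-6*t) on [2/3, ∞)
remove the common scale on t first: t on [0, 1); 2*t + 1 on [1, 2); exp(-2*t) on [2, ∞)
the 3 pieces separated at 1/81, 16/81 each add one integral
the [0, 1/81) slice contributes ∫ 3*t**(1/4)·t^(s-1) dt
for t in [1/81, 16/81): the term is ∫ (6*t**(1/4) + 1)·t^(s-1)
∫ over [16/81, ∞) of exp(-6*t**(1/4))·t^(s-1) joins the sum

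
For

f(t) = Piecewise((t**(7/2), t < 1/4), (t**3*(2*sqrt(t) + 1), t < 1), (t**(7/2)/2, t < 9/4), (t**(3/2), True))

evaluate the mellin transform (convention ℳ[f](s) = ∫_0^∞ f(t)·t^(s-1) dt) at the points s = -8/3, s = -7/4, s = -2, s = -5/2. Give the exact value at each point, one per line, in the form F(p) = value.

F(-8/3) = 2**(1/3)*(-2268 + 727*3**(2/3) + 3024*2**(2/3))/1260
F(-7/4) = -19*sqrt(2)/140 + 58/35 + 305*sqrt(6)/168
F(-2) = 33/8
F(-5/2) = 275/72

strip the shared t-power: t**(5/2) on [0, 1/4); t**2*(2*sqrt(t) + 1) on [1/4, 1); t**(5/2)/2 on [1, 9/4); …
reversing the shared t-power: sqrt(t) on [0, 1/4); 2*sqrt(t) + 1 on [1/4, 1); sqrt(t)/2 on [1, 9/4); …
peel off the power substitution: t on [0, 1/2); 2*t + 1 on [1/2, 1); t/2 on [1, 3/2); …
summing 4 kernel integrals split by 1/4, 1, 9/4 yields ℳ[f](s)
on [0, 1/4): add ∫ t**(7/2)·t^(s-1) dt
segment 1/4 to 1 holds t**3*(2*sqrt(t) + 1); add its integral
segment 1 to 9/4 holds t**(7/2)/2; add its integral
the [9/4, ∞) slice contributes ∫ t**(3/2)·t^(s-1) dt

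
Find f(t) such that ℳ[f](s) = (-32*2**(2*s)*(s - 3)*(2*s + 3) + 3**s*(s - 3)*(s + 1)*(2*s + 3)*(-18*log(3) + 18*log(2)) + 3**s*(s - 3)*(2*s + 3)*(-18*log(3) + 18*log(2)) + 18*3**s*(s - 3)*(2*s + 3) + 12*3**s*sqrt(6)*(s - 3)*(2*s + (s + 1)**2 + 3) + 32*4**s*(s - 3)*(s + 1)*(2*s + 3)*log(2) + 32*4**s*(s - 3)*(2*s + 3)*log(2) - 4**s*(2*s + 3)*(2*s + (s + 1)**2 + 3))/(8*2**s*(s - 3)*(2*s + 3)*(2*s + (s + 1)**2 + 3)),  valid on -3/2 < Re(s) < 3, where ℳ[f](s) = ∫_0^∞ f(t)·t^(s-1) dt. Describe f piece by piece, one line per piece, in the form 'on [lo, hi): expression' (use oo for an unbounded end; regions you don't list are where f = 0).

on [0, 3/2): t**(3/2)
on [3/2, 2): t**2*log(t)
on [2, oo): t**(-3)

undo the shared t-power: sqrt(t) on [0, 3/2); t*log(t) on [3/2, 2); t**(-4) on [2, ∞)
decompose at 3/2, 2; ℳ[f](s) sums the 3 pieces' integrals
the [0, 3/2) slice contributes ∫ t**(3/2)·t^(s-1) dt
∫ over [3/2, 2) of t**2*log(t)·t^(s-1) joins the sum
segment [2, ∞) carries t**(-3); integrate it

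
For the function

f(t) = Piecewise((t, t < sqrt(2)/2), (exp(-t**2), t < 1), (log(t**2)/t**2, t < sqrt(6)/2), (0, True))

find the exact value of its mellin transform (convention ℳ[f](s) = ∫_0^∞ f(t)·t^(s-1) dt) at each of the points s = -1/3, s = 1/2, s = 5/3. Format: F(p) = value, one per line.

F(-1/3) = -2*2**(1/6)*3**(5/6)*log(3)/21 - 4*2**(1/6)*3**(5/6)/49 - uppergamma(-1/6, 1)/2 + 2*2**(1/6)*3**(5/6)*log(2)/21 + uppergamma(-1/6, 1/2)/2 + 18/49 + 3*2**(2/3)/4
F(1/2) = -8*2**(3/4)*3**(1/4)/27 - 2*2**(3/4)*3**(1/4)*log(3)/9 - uppergamma(1/4, 1)/2 + uppergamma(1/4, 1/2)/2 + 2*2**(3/4)*3**(1/4)*log(2)/9 + 2**(1/4)/3 + 8/9
F(5/3) = -6*2**(1/6)*3**(5/6) + log(2**(2**(1/6)*3**(5/6))/3**(2**(1/6)*3**(5/6))) - uppergamma(5/6, 1)/2 + 3*2**(2/3)/32 + uppergamma(5/6, 1/2)/2 + 18

reversing the power substitution: sqrt(t) on [0, 1/2); exp(-t) on [1/2, 1); log(t)/t on [1, 3/2)
summing 3 kernel integrals split by sqrt(2)/2, 1 yields ℳ[f](s)
on [0, sqrt(2)/2): add ∫ t·t^(s-1) dt
∫ exp(-t**2)·t^(s-1) over [sqrt(2)/2, 1)
on [1, sqrt(6)/2): add ∫ log(t**2)/t**2·t^(s-1) dt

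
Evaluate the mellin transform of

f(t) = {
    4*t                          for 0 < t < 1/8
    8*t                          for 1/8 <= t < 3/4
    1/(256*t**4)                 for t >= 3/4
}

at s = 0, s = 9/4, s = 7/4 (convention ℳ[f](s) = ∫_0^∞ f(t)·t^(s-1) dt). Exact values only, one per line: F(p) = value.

peel off the common scale on t: 2*t on [0, 1/4); 4*t on [1/4, 3/2); 1/(16*t**4) on [3/2, ∞)
back out the common scale on t: t on [0, 1/2); 2*t on [1/2, 3); t**(-4) on [3, ∞)
integrate the 3 segments split at 1/8, 3/4, then add the results
the [0, 1/8) slice contributes ∫ 4*t·t^(s-1) dt
segment [1/8, 3/4) carries 8*t; integrate it
between 3/4 and ∞ the integrand is 1/(256*t**4)·t^(s-1)

F(0) = 1783/324
F(9/4) = 2**(1/4)*(-63 + 27320*6**(1/4))/52416
F(7/4) = 2**(3/4)*(-243 + 17540*6**(3/4))/85536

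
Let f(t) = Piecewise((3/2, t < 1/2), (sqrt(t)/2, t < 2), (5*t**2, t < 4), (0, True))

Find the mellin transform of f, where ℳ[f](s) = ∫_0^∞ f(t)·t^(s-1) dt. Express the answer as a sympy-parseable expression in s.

(160*2**(3*s)*s*(2*s + 1) - 40*2**(2*s)*s*(2*s + 1) + 2*2**(2*s + 1/2)*s*(s + 2) - sqrt(2)*s*(s + 2) + 3*(s + 2)*(2*s + 1))/(2*2**s*s*(s + 2)*(2*s + 1))
  Re(s) > 0

summing 3 kernel integrals split by 1/2, 2 yields ℳ[f](s)
the [0, 1/2) slice contributes ∫ 3/2·t^(s-1) dt
segment 1/2 to 2 holds sqrt(t)/2; add its integral
over [2, 4), the kernel integral of 5*t**2 enters the sum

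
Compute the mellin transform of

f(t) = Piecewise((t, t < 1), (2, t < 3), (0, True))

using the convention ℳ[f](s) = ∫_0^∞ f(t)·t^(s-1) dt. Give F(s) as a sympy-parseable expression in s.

(2*3**s*(s + 1) - s - 2)/(s*(s + 1))
  Re(s) > -1

back out the shared t-power: sqrt(t) on [0, 1); 2/sqrt(t) on [1, 3)
remove the shared t-power first: t**(3/2) on [0, 1); 2*sqrt(t) on [1, 3)
summing 2 kernel integrals split by 1 yields ℳ[f](s)
piece [0, 1): integrate t against the kernel
on [1, 3): add ∫ 2·t^(s-1) dt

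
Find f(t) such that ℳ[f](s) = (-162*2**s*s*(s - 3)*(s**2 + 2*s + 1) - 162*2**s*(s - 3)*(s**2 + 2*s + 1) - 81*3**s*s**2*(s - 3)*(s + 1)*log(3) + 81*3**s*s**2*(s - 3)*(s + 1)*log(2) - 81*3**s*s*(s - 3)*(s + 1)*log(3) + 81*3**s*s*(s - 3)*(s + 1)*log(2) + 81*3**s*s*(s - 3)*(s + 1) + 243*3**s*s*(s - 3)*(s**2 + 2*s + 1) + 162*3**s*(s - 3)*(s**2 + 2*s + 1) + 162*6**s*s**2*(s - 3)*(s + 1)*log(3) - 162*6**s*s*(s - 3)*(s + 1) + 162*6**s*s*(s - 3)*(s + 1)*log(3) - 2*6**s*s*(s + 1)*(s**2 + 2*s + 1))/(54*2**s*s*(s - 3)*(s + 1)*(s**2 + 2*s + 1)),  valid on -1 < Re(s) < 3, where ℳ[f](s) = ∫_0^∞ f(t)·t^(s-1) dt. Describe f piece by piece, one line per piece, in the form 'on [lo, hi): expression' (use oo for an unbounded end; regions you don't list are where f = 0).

on [0, 1): t
on [1, 3/2): t + 3
on [3/2, 3): t*log(t)
on [3, oo): t**(-3)

the 4 pieces separated at 1, 3/2, 3 each add one integral
piece [0, 1): integrate t against the kernel
segment [1, 3/2) carries (t + 3); integrate it
over [3/2, 3), the kernel integral of t*log(t) enters the sum
piece [3, ∞): integrate t**(-3) against the kernel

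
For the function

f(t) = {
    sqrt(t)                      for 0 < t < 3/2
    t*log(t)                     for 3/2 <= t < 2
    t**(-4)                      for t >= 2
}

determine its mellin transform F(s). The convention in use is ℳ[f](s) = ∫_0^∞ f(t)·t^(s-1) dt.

linearity at 3/2, 2 turns ℳ[f](s) into 3 summed integrals
between 0 and 3/2 the integrand is sqrt(t)·t^(s-1)
for t in [3/2, 2): the term is ∫ t*log(t)·t^(s-1)
on [2, ∞): add ∫ t**(-4)·t^(s-1) dt

(-32*2**(2*s)*(s - 4)*(2*s + 1) + 3**s*s*(s - 4)*(2*s + 1)*(-24*log(3) + 24*log(2)) + 3**s*(s - 4)*(2*s + 1)*(-24*log(3) + 24*log(2)) + 24*3**s*(s - 4)*(2*s + 1) + 16*3**s*sqrt(6)*(s - 4)*(s**2 + 2*s + 1) + 32*4**s*s*(s - 4)*(2*s + 1)*log(2) + 32*4**s*(s - 4)*(2*s + 1)*log(2) - 4**s*(2*s + 1)*(s**2 + 2*s + 1))/(16*2**s*(s - 4)*(2*s + 1)*(s**2 + 2*s + 1))
  -1/2 < Re(s) < 4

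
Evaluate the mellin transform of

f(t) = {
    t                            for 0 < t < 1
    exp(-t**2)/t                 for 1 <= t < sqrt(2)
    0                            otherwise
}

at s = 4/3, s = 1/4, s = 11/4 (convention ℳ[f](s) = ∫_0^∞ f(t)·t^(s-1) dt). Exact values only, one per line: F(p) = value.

F(4/3) = -uppergamma(1/6, 2)/2 + uppergamma(1/6, 1)/2 + 3/7
F(1/4) = -uppergamma(-3/8, 2)/2 + uppergamma(-3/8, 1)/2 + 4/5
F(11/4) = -uppergamma(7/8, 2)/2 + uppergamma(7/8, 1)/2 + 4/15

reversing the power substitution: sqrt(t) on [0, 1); exp(-t)/sqrt(t) on [1, 2)
the shared t-power comes off first: t**(3/2) on [0, 1); sqrt(t)*exp(-t) on [1, 2)
the shared t-power comes off first: t on [0, 1); exp(-t) on [1, 2)
the 2 pieces separated at 1 each add one integral
piece [0, 1): integrate t against the kernel
∫ over [1, sqrt(2)) of exp(-t**2)/t·t^(s-1) joins the sum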